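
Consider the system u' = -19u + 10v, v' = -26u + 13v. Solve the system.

u(t) = -2C_1e^(-3t)sin(2t) - C_1e^(-3t)cos(2t) - C_2e^(-3t)sin(2t) + 2C_2e^(-3t)cos(2t), v(t) = -3C_1e^(-3t)sin(2t) - 2C_1e^(-3t)cos(2t) - 2C_2e^(-3t)sin(2t) + 3C_2e^(-3t)cos(2t)

Coefficient matrix A = [[-19, 10], [-26, 13]].
Characteristic polynomial det(A - λI) = λ^2 + 6λ + 13 = 0.
Eigenvalues λ = -3 ± 2i (complex conjugate pair).
For λ=-3+2i: an eigenvector is (-1,-2) - i(-2,-3) = (-1 + 2i, -2 + 3i).
A real fundamental pair from Re and Im of e^((-3+2i)t)v: X_1 = e^(-3t)(cos(2t)·(-1,-2) + sin(2t)·(-2,-3)), X_2 = e^(-3t)(sin(2t)·(-1,-2) - cos(2t)·(-2,-3)).
General solution: C_1X_1 + C_2X_2.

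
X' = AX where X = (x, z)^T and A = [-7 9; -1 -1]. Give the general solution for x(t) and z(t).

Coefficient matrix A = [[-7, 9], [-1, -1]].
Characteristic polynomial det(A - λI) = λ^2 + 8λ + 16 = 0.
Single eigenvalue λ = -4 with algebraic multiplicity 2.
Eigenvector v = (3,1); generalized eigenvector w with (A-λI)w=v is (-1,0).
General solution: e^(-4t)[K_1·v + K_2·(t·v + w)].

x(t) = 3K_1e^(-4t) + 3K_2te^(-4t) - K_2e^(-4t), z(t) = K_1e^(-4t) + K_2te^(-4t)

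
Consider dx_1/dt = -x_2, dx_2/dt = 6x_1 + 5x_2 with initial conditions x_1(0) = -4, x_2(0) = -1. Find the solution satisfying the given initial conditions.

Coefficient matrix A = [[0, -1], [6, 5]].
Characteristic polynomial det(A - λI) = λ^2 - 5λ + 6 = 0.
Eigenvalues λ = 3, 2.
For λ=3: (A-λI) row 1 is [-3, -1], so an eigenvector is (-1, 3).
For λ=2: (A-λI) row 1 is [-2, -1], so an eigenvector is (-1, 2).
General solution: C_1e^(3t)(-1,3) + C_2e^(2t)(-1,2).
Applying x_1(0)=-4, x_2(0)=-1 gives C_1=-9, C_2=13.

x_1(t) = 9e^(3t) - 13e^(2t), x_2(t) = -27e^(3t) + 26e^(2t)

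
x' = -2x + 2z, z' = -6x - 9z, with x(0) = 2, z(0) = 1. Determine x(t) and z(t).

x(t) = 10e^(-5t) - 8e^(-6t), z(t) = -15e^(-5t) + 16e^(-6t)

Coefficient matrix A = [[-2, 2], [-6, -9]].
Characteristic polynomial det(A - λI) = λ^2 + 11λ + 30 = 0.
Eigenvalues λ = -5, -6.
For λ=-5: (A-λI) row 1 is [3, 2], so an eigenvector is (-2, 3).
For λ=-6: (A-λI) row 1 is [4, 2], so an eigenvector is (1, -2).
General solution: C_1e^(-5t)(-2,3) + C_2e^(-6t)(1,-2).
Applying x(0)=2, z(0)=1 gives C_1=-5, C_2=-8.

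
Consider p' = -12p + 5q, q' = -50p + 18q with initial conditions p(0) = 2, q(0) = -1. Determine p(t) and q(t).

Coefficient matrix A = [[-12, 5], [-50, 18]].
Characteristic polynomial det(A - λI) = λ^2 - 6λ + 34 = 0.
Eigenvalues λ = 3 ± 5i (complex conjugate pair).
For λ=3+5i: an eigenvector is (-1,-3) - i(0,1) = (-1, -3 - i).
A real fundamental pair from Re and Im of e^((3+5i)t)v: X_1 = e^(3t)(cos(5t)·(-1,-3) + sin(5t)·(0,1)), X_2 = e^(3t)(sin(5t)·(-1,-3) - cos(5t)·(0,1)).
General solution: C_1X_1 + C_2X_2.
Applying p(0)=2, q(0)=-1 gives C_1=-2, C_2=7.

p(t) = -7e^(3t)sin(5t) + 2e^(3t)cos(5t), q(t) = -23e^(3t)sin(5t) - e^(3t)cos(5t)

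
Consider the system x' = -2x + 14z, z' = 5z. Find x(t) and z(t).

Coefficient matrix A = [[-2, 14], [0, 5]].
Characteristic polynomial det(A - λI) = λ^2 - 3λ - 10 = 0.
Eigenvalues λ = -2, 5.
For λ=-2: (A-λI) row 1 is [0, 14], so an eigenvector is (-1, 0).
For λ=5: (A-λI) row 1 is [-7, 14], so an eigenvector is (-2, -1).
General solution: c_1e^(-2t)(-1,0) + c_2e^(5t)(-2,-1).

x(t) = -c_1e^(-2t) - 2c_2e^(5t), z(t) = -c_2e^(5t)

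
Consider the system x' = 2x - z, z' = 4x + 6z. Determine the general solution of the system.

x(t) = -c_1e^(4t) - c_2te^(4t) + 2c_2e^(4t), z(t) = 2c_1e^(4t) + 2c_2te^(4t) - 3c_2e^(4t)

Coefficient matrix A = [[2, -1], [4, 6]].
Characteristic polynomial det(A - λI) = λ^2 - 8λ + 16 = 0.
Single eigenvalue λ = 4 with algebraic multiplicity 2.
Eigenvector v = (-1,2); generalized eigenvector w with (A-λI)w=v is (2,-3).
General solution: e^(4t)[c_1·v + c_2·(t·v + w)].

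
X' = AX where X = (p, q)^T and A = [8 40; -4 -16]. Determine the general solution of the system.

p(t) = -c_1e^(-4t)sin(4t) + 3c_1e^(-4t)cos(4t) + 3c_2e^(-4t)sin(4t) + c_2e^(-4t)cos(4t), q(t) = -c_1e^(-4t)cos(4t) - c_2e^(-4t)sin(4t)

Coefficient matrix A = [[8, 40], [-4, -16]].
Characteristic polynomial det(A - λI) = λ^2 + 8λ + 32 = 0.
Eigenvalues λ = -4 ± 4i (complex conjugate pair).
For λ=-4+4i: an eigenvector is (3,-1) - i(-1,0) = (3 + i, -1).
A real fundamental pair from Re and Im of e^((-4+4i)t)v: X_1 = e^(-4t)(cos(4t)·(3,-1) + sin(4t)·(-1,0)), X_2 = e^(-4t)(sin(4t)·(3,-1) - cos(4t)·(-1,0)).
General solution: c_1X_1 + c_2X_2.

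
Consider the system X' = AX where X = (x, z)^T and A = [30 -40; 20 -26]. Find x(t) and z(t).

x(t) = 3K_1e^(2t)sin(4t) - K_1e^(2t)cos(4t) - K_2e^(2t)sin(4t) - 3K_2e^(2t)cos(4t), z(t) = 2K_1e^(2t)sin(4t) - K_1e^(2t)cos(4t) - K_2e^(2t)sin(4t) - 2K_2e^(2t)cos(4t)

Coefficient matrix A = [[30, -40], [20, -26]].
Characteristic polynomial det(A - λI) = λ^2 - 4λ + 20 = 0.
Eigenvalues λ = 2 ± 4i (complex conjugate pair).
For λ=2+4i: an eigenvector is (-1,-1) - i(3,2) = (-1 - 3i, -1 - 2i).
A real fundamental pair from Re and Im of e^((2+4i)t)v: X_1 = e^(2t)(cos(4t)·(-1,-1) + sin(4t)·(3,2)), X_2 = e^(2t)(sin(4t)·(-1,-1) - cos(4t)·(3,2)).
General solution: K_1X_1 + K_2X_2.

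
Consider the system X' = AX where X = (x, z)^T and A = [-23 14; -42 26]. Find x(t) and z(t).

x(t) = -2c_1e^(-2t) - c_2e^(5t), z(t) = -3c_1e^(-2t) - 2c_2e^(5t)

Coefficient matrix A = [[-23, 14], [-42, 26]].
Characteristic polynomial det(A - λI) = λ^2 - 3λ - 10 = 0.
Eigenvalues λ = -2, 5.
For λ=-2: (A-λI) row 1 is [-21, 14], so an eigenvector is (-2, -3).
For λ=5: (A-λI) row 1 is [-28, 14], so an eigenvector is (-1, -2).
General solution: c_1e^(-2t)(-2,-3) + c_2e^(5t)(-1,-2).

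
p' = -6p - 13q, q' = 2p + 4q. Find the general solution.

p(t) = 2c_1e^(-t)sin(t) - 3c_1e^(-t)cos(t) - 3c_2e^(-t)sin(t) - 2c_2e^(-t)cos(t), q(t) = -c_1e^(-t)sin(t) + c_1e^(-t)cos(t) + c_2e^(-t)sin(t) + c_2e^(-t)cos(t)

Coefficient matrix A = [[-6, -13], [2, 4]].
Characteristic polynomial det(A - λI) = λ^2 + 2λ + 2 = 0.
Eigenvalues λ = -1 ± i (complex conjugate pair).
For λ=-1+i: an eigenvector is (-3,1) - i(2,-1) = (-3 - 2i, 1 + i).
A real fundamental pair from Re and Im of e^((-1+i)t)v: X_1 = e^(-t)(cos(t)·(-3,1) + sin(t)·(2,-1)), X_2 = e^(-t)(sin(t)·(-3,1) - cos(t)·(2,-1)).
General solution: c_1X_1 + c_2X_2.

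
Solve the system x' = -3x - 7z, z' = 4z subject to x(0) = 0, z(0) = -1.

Coefficient matrix A = [[-3, -7], [0, 4]].
Characteristic polynomial det(A - λI) = λ^2 - λ - 12 = 0.
Eigenvalues λ = 4, -3.
For λ=4: (A-λI) row 1 is [-7, -7], so an eigenvector is (-1, 1).
For λ=-3: (A-λI) row 1 is [0, -7], so an eigenvector is (1, 0).
General solution: K_1e^(4t)(-1,1) + K_2e^(-3t)(1,0).
Applying x(0)=0, z(0)=-1 gives K_1=-1, K_2=-1.

x(t) = e^(4t) - e^(-3t), z(t) = -e^(4t)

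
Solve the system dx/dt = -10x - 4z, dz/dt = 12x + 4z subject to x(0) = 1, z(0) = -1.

Coefficient matrix A = [[-10, -4], [12, 4]].
Characteristic polynomial det(A - λI) = λ^2 + 6λ + 8 = 0.
Eigenvalues λ = -4, -2.
For λ=-4: (A-λI) row 1 is [-6, -4], so an eigenvector is (-2, 3).
For λ=-2: (A-λI) row 1 is [-8, -4], so an eigenvector is (1, -2).
General solution: c_1e^(-4t)(-2,3) + c_2e^(-2t)(1,-2).
Applying x(0)=1, z(0)=-1 gives c_1=-1, c_2=-1.

x(t) = -e^(-2t) + 2e^(-4t), z(t) = 2e^(-2t) - 3e^(-4t)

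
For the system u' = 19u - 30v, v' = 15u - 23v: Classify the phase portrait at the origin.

A = [[19,-30],[15,-23]]; det(A-λI) = λ^2 + 4λ + 13.
λ = -2 ± 3i: negative real part.

stable spiral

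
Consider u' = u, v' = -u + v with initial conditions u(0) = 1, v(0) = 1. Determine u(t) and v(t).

u(t) = e^(t), v(t) = -te^(t) + e^(t)

Coefficient matrix A = [[1, 0], [-1, 1]].
Characteristic polynomial det(A - λI) = λ^2 - 2λ + 1 = 0.
Single eigenvalue λ = 1 with algebraic multiplicity 2.
Eigenvector v = (0,1); generalized eigenvector w with (A-λI)w=v is (-1,-1).
General solution: e^(t)[K_1·v + K_2·(t·v + w)].
Applying u(0)=1, v(0)=1 gives K_1=0, K_2=-1.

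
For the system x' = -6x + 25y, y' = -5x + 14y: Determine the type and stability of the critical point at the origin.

unstable spiral

A = [[-6,25],[-5,14]]; det(A-λI) = λ^2 - 8λ + 41.
λ = 4 ± 5i: positive real part.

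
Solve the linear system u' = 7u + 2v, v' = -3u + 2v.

u(t) = K_1e^(5t) + 2K_2e^(4t), v(t) = -K_1e^(5t) - 3K_2e^(4t)

Coefficient matrix A = [[7, 2], [-3, 2]].
Characteristic polynomial det(A - λI) = λ^2 - 9λ + 20 = 0.
Eigenvalues λ = 5, 4.
For λ=5: (A-λI) row 1 is [2, 2], so an eigenvector is (1, -1).
For λ=4: (A-λI) row 1 is [3, 2], so an eigenvector is (2, -3).
General solution: K_1e^(5t)(1,-1) + K_2e^(4t)(2,-3).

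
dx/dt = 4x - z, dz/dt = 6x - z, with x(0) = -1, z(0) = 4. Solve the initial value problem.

x(t) = -7e^(2t) + 6e^(t), z(t) = -14e^(2t) + 18e^(t)

Coefficient matrix A = [[4, -1], [6, -1]].
Characteristic polynomial det(A - λI) = λ^2 - 3λ + 2 = 0.
Eigenvalues λ = 1, 2.
For λ=1: (A-λI) row 1 is [3, -1], so an eigenvector is (-1, -3).
For λ=2: (A-λI) row 1 is [2, -1], so an eigenvector is (1, 2).
General solution: C_1e^(t)(-1,-3) + C_2e^(2t)(1,2).
Applying x(0)=-1, z(0)=4 gives C_1=-6, C_2=-7.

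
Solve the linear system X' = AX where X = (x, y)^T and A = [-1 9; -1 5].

Coefficient matrix A = [[-1, 9], [-1, 5]].
Characteristic polynomial det(A - λI) = λ^2 - 4λ + 4 = 0.
Single eigenvalue λ = 2 with algebraic multiplicity 2.
Eigenvector v = (3,1); generalized eigenvector w with (A-λI)w=v is (-1,0).
General solution: e^(2t)[c_1·v + c_2·(t·v + w)].

x(t) = 3c_1e^(2t) + 3c_2te^(2t) - c_2e^(2t), y(t) = c_1e^(2t) + c_2te^(2t)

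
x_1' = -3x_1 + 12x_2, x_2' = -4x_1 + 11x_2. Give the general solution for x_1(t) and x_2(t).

Coefficient matrix A = [[-3, 12], [-4, 11]].
Characteristic polynomial det(A - λI) = λ^2 - 8λ + 15 = 0.
Eigenvalues λ = 3, 5.
For λ=3: (A-λI) row 1 is [-6, 12], so an eigenvector is (2, 1).
For λ=5: (A-λI) row 1 is [-8, 12], so an eigenvector is (-3, -2).
General solution: K_1e^(3t)(2,1) + K_2e^(5t)(-3,-2).

x_1(t) = 2K_1e^(3t) - 3K_2e^(5t), x_2(t) = K_1e^(3t) - 2K_2e^(5t)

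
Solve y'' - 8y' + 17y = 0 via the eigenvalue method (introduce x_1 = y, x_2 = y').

y(t) = K_1e^(4t)cos(t) + K_2e^(4t)sin(t)

Let x_1 = y, x_2 = y'. Then x_1' = x_2 and x_2' = -17x_1 + 8x_2.
A = [[0,1],[-17,8]]; det(A-λI) = λ^2 - 8λ + 17.
Eigenvalues λ = 4 ± i.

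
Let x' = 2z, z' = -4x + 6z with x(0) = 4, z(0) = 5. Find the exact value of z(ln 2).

A = [[0,2],[-4,6]]; eigenvalues λ = 4, 2.
Eigenvectors: (1,2) for λ=4, (-1,-1) for λ=2.
From the initial condition, c_1 = 1, c_2 = -3.
z(ln 2) = (1)(2^4)(2) + (-3)(2^2)(-1) = 44.

44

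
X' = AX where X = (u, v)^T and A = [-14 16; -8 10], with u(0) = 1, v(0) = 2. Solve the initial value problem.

u(t) = 3e^(2t) - 2e^(-6t), v(t) = 3e^(2t) - e^(-6t)

Coefficient matrix A = [[-14, 16], [-8, 10]].
Characteristic polynomial det(A - λI) = λ^2 + 4λ - 12 = 0.
Eigenvalues λ = 2, -6.
For λ=2: (A-λI) row 1 is [-16, 16], so an eigenvector is (-1, -1).
For λ=-6: (A-λI) row 1 is [-8, 16], so an eigenvector is (2, 1).
General solution: c_1e^(2t)(-1,-1) + c_2e^(-6t)(2,1).
Applying u(0)=1, v(0)=2 gives c_1=-3, c_2=-1.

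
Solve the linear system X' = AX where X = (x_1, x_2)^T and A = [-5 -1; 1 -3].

x_1(t) = K_1e^(-4t) + K_2te^(-4t) - K_2e^(-4t), x_2(t) = -K_1e^(-4t) - K_2te^(-4t)

Coefficient matrix A = [[-5, -1], [1, -3]].
Characteristic polynomial det(A - λI) = λ^2 + 8λ + 16 = 0.
Single eigenvalue λ = -4 with algebraic multiplicity 2.
Eigenvector v = (1,-1); generalized eigenvector w with (A-λI)w=v is (-1,0).
General solution: e^(-4t)[K_1·v + K_2·(t·v + w)].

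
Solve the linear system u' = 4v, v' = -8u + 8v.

u(t) = c_1e^(4t)cos(4t) + c_2e^(4t)sin(4t), v(t) = -c_1e^(4t)sin(4t) + c_1e^(4t)cos(4t) + c_2e^(4t)sin(4t) + c_2e^(4t)cos(4t)

Coefficient matrix A = [[0, 4], [-8, 8]].
Characteristic polynomial det(A - λI) = λ^2 - 8λ + 32 = 0.
Eigenvalues λ = 4 ± 4i (complex conjugate pair).
For λ=4+4i: an eigenvector is (1,1) - i(0,-1) = (1, 1 + i).
A real fundamental pair from Re and Im of e^((4+4i)t)v: X_1 = e^(4t)(cos(4t)·(1,1) + sin(4t)·(0,-1)), X_2 = e^(4t)(sin(4t)·(1,1) - cos(4t)·(0,-1)).
General solution: c_1X_1 + c_2X_2.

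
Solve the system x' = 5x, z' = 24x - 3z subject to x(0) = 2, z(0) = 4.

x(t) = 2e^(5t), z(t) = 6e^(5t) - 2e^(-3t)

Coefficient matrix A = [[5, 0], [24, -3]].
Characteristic polynomial det(A - λI) = λ^2 - 2λ - 15 = 0.
Eigenvalues λ = -3, 5.
For λ=-3: (A-λI) row 1 is [8, 0], so an eigenvector is (0, 1).
For λ=5: (A-λI) row 2 is [24, -8], so an eigenvector is (-1, -3).
General solution: C_1e^(-3t)(0,1) + C_2e^(5t)(-1,-3).
Applying x(0)=2, z(0)=4 gives C_1=-2, C_2=-2.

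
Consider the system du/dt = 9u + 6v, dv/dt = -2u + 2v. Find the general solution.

u(t) = -2C_1e^(6t) + 3C_2e^(5t), v(t) = C_1e^(6t) - 2C_2e^(5t)

Coefficient matrix A = [[9, 6], [-2, 2]].
Characteristic polynomial det(A - λI) = λ^2 - 11λ + 30 = 0.
Eigenvalues λ = 6, 5.
For λ=6: (A-λI) row 1 is [3, 6], so an eigenvector is (-2, 1).
For λ=5: (A-λI) row 1 is [4, 6], so an eigenvector is (3, -2).
General solution: C_1e^(6t)(-2,1) + C_2e^(5t)(3,-2).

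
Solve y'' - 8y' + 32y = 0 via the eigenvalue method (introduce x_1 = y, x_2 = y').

y(t) = K_1e^(4t)cos(4t) + K_2e^(4t)sin(4t)

Let x_1 = y, x_2 = y'. Then x_1' = x_2 and x_2' = -32x_1 + 8x_2.
A = [[0,1],[-32,8]]; det(A-λI) = λ^2 - 8λ + 32.
Eigenvalues λ = 4 ± 4i.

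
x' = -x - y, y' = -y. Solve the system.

Coefficient matrix A = [[-1, -1], [0, -1]].
Characteristic polynomial det(A - λI) = λ^2 + 2λ + 1 = 0.
Single eigenvalue λ = -1 with algebraic multiplicity 2.
Eigenvector v = (1,0); generalized eigenvector w with (A-λI)w=v is (3,-1).
General solution: e^(-t)[c_1·v + c_2·(t·v + w)].

x(t) = c_1e^(-t) + c_2te^(-t) + 3c_2e^(-t), y(t) = -c_2e^(-t)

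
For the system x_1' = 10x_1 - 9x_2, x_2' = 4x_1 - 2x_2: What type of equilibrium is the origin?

unstable improper node

A = [[10,-9],[4,-2]]; det(A-λI) = λ^2 - 8λ + 16.
repeated λ = 4 with a single eigenvector.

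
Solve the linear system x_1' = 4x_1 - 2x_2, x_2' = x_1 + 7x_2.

Coefficient matrix A = [[4, -2], [1, 7]].
Characteristic polynomial det(A - λI) = λ^2 - 11λ + 30 = 0.
Eigenvalues λ = 6, 5.
For λ=6: (A-λI) row 1 is [-2, -2], so an eigenvector is (1, -1).
For λ=5: (A-λI) row 1 is [-1, -2], so an eigenvector is (-2, 1).
General solution: c_1e^(6t)(1,-1) + c_2e^(5t)(-2,1).

x_1(t) = c_1e^(6t) - 2c_2e^(5t), x_2(t) = -c_1e^(6t) + c_2e^(5t)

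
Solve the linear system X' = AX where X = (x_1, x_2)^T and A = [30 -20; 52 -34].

x_1(t) = -2C_1e^(-2t)sin(4t) + C_1e^(-2t)cos(4t) + C_2e^(-2t)sin(4t) + 2C_2e^(-2t)cos(4t), x_2(t) = -3C_1e^(-2t)sin(4t) + 2C_1e^(-2t)cos(4t) + 2C_2e^(-2t)sin(4t) + 3C_2e^(-2t)cos(4t)

Coefficient matrix A = [[30, -20], [52, -34]].
Characteristic polynomial det(A - λI) = λ^2 + 4λ + 20 = 0.
Eigenvalues λ = -2 ± 4i (complex conjugate pair).
For λ=-2+4i: an eigenvector is (1,2) - i(-2,-3) = (1 + 2i, 2 + 3i).
A real fundamental pair from Re and Im of e^((-2+4i)t)v: X_1 = e^(-2t)(cos(4t)·(1,2) + sin(4t)·(-2,-3)), X_2 = e^(-2t)(sin(4t)·(1,2) - cos(4t)·(-2,-3)).
General solution: C_1X_1 + C_2X_2.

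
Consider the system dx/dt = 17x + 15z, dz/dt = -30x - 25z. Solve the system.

x(t) = 2C_1e^(-4t)sin(3t) + C_1e^(-4t)cos(3t) + C_2e^(-4t)sin(3t) - 2C_2e^(-4t)cos(3t), z(t) = -3C_1e^(-4t)sin(3t) - C_1e^(-4t)cos(3t) - C_2e^(-4t)sin(3t) + 3C_2e^(-4t)cos(3t)

Coefficient matrix A = [[17, 15], [-30, -25]].
Characteristic polynomial det(A - λI) = λ^2 + 8λ + 25 = 0.
Eigenvalues λ = -4 ± 3i (complex conjugate pair).
For λ=-4+3i: an eigenvector is (1,-1) - i(2,-3) = (1 - 2i, -1 + 3i).
A real fundamental pair from Re and Im of e^((-4+3i)t)v: X_1 = e^(-4t)(cos(3t)·(1,-1) + sin(3t)·(2,-3)), X_2 = e^(-4t)(sin(3t)·(1,-1) - cos(3t)·(2,-3)).
General solution: C_1X_1 + C_2X_2.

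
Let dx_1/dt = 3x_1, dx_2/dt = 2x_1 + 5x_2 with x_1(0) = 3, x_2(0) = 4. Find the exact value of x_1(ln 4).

192

A = [[3,0],[2,5]]; eigenvalues λ = 3, 5.
Eigenvectors: (1,-1) for λ=3, (0,1) for λ=5.
From the initial condition, c_1 = 3, c_2 = 7.
x_1(ln 4) = (3)(4^3)(1) + (7)(4^5)(0) = 192.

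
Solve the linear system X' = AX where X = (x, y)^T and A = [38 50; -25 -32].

Coefficient matrix A = [[38, 50], [-25, -32]].
Characteristic polynomial det(A - λI) = λ^2 - 6λ + 34 = 0.
Eigenvalues λ = 3 ± 5i (complex conjugate pair).
For λ=3+5i: an eigenvector is (1,-1) - i(-3,2) = (1 + 3i, -1 - 2i).
A real fundamental pair from Re and Im of e^((3+5i)t)v: X_1 = e^(3t)(cos(5t)·(1,-1) + sin(5t)·(-3,2)), X_2 = e^(3t)(sin(5t)·(1,-1) - cos(5t)·(-3,2)).
General solution: c_1X_1 + c_2X_2.

x(t) = -3c_1e^(3t)sin(5t) + c_1e^(3t)cos(5t) + c_2e^(3t)sin(5t) + 3c_2e^(3t)cos(5t), y(t) = 2c_1e^(3t)sin(5t) - c_1e^(3t)cos(5t) - c_2e^(3t)sin(5t) - 2c_2e^(3t)cos(5t)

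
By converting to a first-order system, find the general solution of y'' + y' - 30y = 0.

Let x_1 = y, x_2 = y'. Then x_1' = x_2 and x_2' = 30x_1 - x_2.
A = [[0,1],[30,-1]]; det(A-λI) = λ^2 + λ - 30.
Eigenvalues λ = 5, -6 with eigenvectors (1,5), (1,-6).

y(t) = K_1e^(5t) + K_2e^(-6t)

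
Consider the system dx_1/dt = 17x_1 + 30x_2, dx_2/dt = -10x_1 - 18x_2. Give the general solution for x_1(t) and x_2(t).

Coefficient matrix A = [[17, 30], [-10, -18]].
Characteristic polynomial det(A - λI) = λ^2 + λ - 6 = 0.
Eigenvalues λ = 2, -3.
For λ=2: (A-λI) row 1 is [15, 30], so an eigenvector is (2, -1).
For λ=-3: (A-λI) row 1 is [20, 30], so an eigenvector is (-3, 2).
General solution: K_1e^(2t)(2,-1) + K_2e^(-3t)(-3,2).

x_1(t) = 2K_1e^(2t) - 3K_2e^(-3t), x_2(t) = -K_1e^(2t) + 2K_2e^(-3t)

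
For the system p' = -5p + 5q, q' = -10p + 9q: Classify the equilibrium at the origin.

unstable spiral

A = [[-5,5],[-10,9]]; det(A-λI) = λ^2 - 4λ + 5.
λ = 2 ± i: positive real part.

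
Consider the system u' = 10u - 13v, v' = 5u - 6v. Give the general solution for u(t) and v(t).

u(t) = -3c_1e^(2t)sin(t) - 2c_1e^(2t)cos(t) - 2c_2e^(2t)sin(t) + 3c_2e^(2t)cos(t), v(t) = -2c_1e^(2t)sin(t) - c_1e^(2t)cos(t) - c_2e^(2t)sin(t) + 2c_2e^(2t)cos(t)

Coefficient matrix A = [[10, -13], [5, -6]].
Characteristic polynomial det(A - λI) = λ^2 - 4λ + 5 = 0.
Eigenvalues λ = 2 ± i (complex conjugate pair).
For λ=2+i: an eigenvector is (-2,-1) - i(-3,-2) = (-2 + 3i, -1 + 2i).
A real fundamental pair from Re and Im of e^((2+i)t)v: X_1 = e^(2t)(cos(t)·(-2,-1) + sin(t)·(-3,-2)), X_2 = e^(2t)(sin(t)·(-2,-1) - cos(t)·(-3,-2)).
General solution: c_1X_1 + c_2X_2.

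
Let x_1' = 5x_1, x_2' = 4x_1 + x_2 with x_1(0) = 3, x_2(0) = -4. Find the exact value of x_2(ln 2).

A = [[5,0],[4,1]]; eigenvalues λ = 1, 5.
Eigenvectors: (0,-1) for λ=1, (1,1) for λ=5.
From the initial condition, c_1 = 7, c_2 = 3.
x_2(ln 2) = (7)(2^1)(-1) + (3)(2^5)(1) = 82.

82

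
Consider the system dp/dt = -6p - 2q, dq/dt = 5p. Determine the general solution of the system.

p(t) = -K_1e^(-3t)sin(t) + K_1e^(-3t)cos(t) + K_2e^(-3t)sin(t) + K_2e^(-3t)cos(t), q(t) = 2K_1e^(-3t)sin(t) - K_1e^(-3t)cos(t) - K_2e^(-3t)sin(t) - 2K_2e^(-3t)cos(t)

Coefficient matrix A = [[-6, -2], [5, 0]].
Characteristic polynomial det(A - λI) = λ^2 + 6λ + 10 = 0.
Eigenvalues λ = -3 ± i (complex conjugate pair).
For λ=-3+i: an eigenvector is (1,-1) - i(-1,2) = (1 + i, -1 - 2i).
A real fundamental pair from Re and Im of e^((-3+i)t)v: X_1 = e^(-3t)(cos(t)·(1,-1) + sin(t)·(-1,2)), X_2 = e^(-3t)(sin(t)·(1,-1) - cos(t)·(-1,2)).
General solution: K_1X_1 + K_2X_2.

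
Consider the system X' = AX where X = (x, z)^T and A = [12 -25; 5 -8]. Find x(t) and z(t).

Coefficient matrix A = [[12, -25], [5, -8]].
Characteristic polynomial det(A - λI) = λ^2 - 4λ + 29 = 0.
Eigenvalues λ = 2 ± 5i (complex conjugate pair).
For λ=2+5i: an eigenvector is (2,1) - i(-1,0) = (2 + i, 1).
A real fundamental pair from Re and Im of e^((2+5i)t)v: X_1 = e^(2t)(cos(5t)·(2,1) + sin(5t)·(-1,0)), X_2 = e^(2t)(sin(5t)·(2,1) - cos(5t)·(-1,0)).
General solution: C_1X_1 + C_2X_2.

x(t) = -C_1e^(2t)sin(5t) + 2C_1e^(2t)cos(5t) + 2C_2e^(2t)sin(5t) + C_2e^(2t)cos(5t), z(t) = C_1e^(2t)cos(5t) + C_2e^(2t)sin(5t)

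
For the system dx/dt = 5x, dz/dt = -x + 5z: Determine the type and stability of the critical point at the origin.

unstable improper node

A = [[5,0],[-1,5]]; det(A-λI) = λ^2 - 10λ + 25.
repeated λ = 5 with a single eigenvector.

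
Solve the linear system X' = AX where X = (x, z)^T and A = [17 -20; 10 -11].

Coefficient matrix A = [[17, -20], [10, -11]].
Characteristic polynomial det(A - λI) = λ^2 - 6λ + 13 = 0.
Eigenvalues λ = 3 ± 2i (complex conjugate pair).
For λ=3+2i: an eigenvector is (3,2) - i(1,1) = (3 - i, 2 - i).
A real fundamental pair from Re and Im of e^((3+2i)t)v: X_1 = e^(3t)(cos(2t)·(3,2) + sin(2t)·(1,1)), X_2 = e^(3t)(sin(2t)·(3,2) - cos(2t)·(1,1)).
General solution: K_1X_1 + K_2X_2.

x(t) = K_1e^(3t)sin(2t) + 3K_1e^(3t)cos(2t) + 3K_2e^(3t)sin(2t) - K_2e^(3t)cos(2t), z(t) = K_1e^(3t)sin(2t) + 2K_1e^(3t)cos(2t) + 2K_2e^(3t)sin(2t) - K_2e^(3t)cos(2t)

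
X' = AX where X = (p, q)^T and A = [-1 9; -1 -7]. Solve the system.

p(t) = 3c_1e^(-4t) + 3c_2te^(-4t) + c_2e^(-4t), q(t) = -c_1e^(-4t) - c_2te^(-4t)

Coefficient matrix A = [[-1, 9], [-1, -7]].
Characteristic polynomial det(A - λI) = λ^2 + 8λ + 16 = 0.
Single eigenvalue λ = -4 with algebraic multiplicity 2.
Eigenvector v = (3,-1); generalized eigenvector w with (A-λI)w=v is (1,0).
General solution: e^(-4t)[c_1·v + c_2·(t·v + w)].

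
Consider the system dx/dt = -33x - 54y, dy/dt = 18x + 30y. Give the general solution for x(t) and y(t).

x(t) = -3C_1e^(3t) - 2C_2e^(-6t), y(t) = 2C_1e^(3t) + C_2e^(-6t)

Coefficient matrix A = [[-33, -54], [18, 30]].
Characteristic polynomial det(A - λI) = λ^2 + 3λ - 18 = 0.
Eigenvalues λ = 3, -6.
For λ=3: (A-λI) row 1 is [-36, -54], so an eigenvector is (-3, 2).
For λ=-6: (A-λI) row 1 is [-27, -54], so an eigenvector is (-2, 1).
General solution: C_1e^(3t)(-3,2) + C_2e^(-6t)(-2,1).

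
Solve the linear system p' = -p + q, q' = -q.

Coefficient matrix A = [[-1, 1], [0, -1]].
Characteristic polynomial det(A - λI) = λ^2 + 2λ + 1 = 0.
Single eigenvalue λ = -1 with algebraic multiplicity 2.
Eigenvector v = (-1,0); generalized eigenvector w with (A-λI)w=v is (-2,-1).
General solution: e^(-t)[c_1·v + c_2·(t·v + w)].

p(t) = -c_1e^(-t) - c_2te^(-t) - 2c_2e^(-t), q(t) = -c_2e^(-t)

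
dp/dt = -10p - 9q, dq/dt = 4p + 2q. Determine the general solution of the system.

p(t) = -3c_1e^(-4t) - 3c_2te^(-4t) + 2c_2e^(-4t), q(t) = 2c_1e^(-4t) + 2c_2te^(-4t) - c_2e^(-4t)

Coefficient matrix A = [[-10, -9], [4, 2]].
Characteristic polynomial det(A - λI) = λ^2 + 8λ + 16 = 0.
Single eigenvalue λ = -4 with algebraic multiplicity 2.
Eigenvector v = (-3,2); generalized eigenvector w with (A-λI)w=v is (2,-1).
General solution: e^(-4t)[c_1·v + c_2·(t·v + w)].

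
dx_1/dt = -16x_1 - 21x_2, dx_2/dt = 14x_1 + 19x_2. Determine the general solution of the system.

x_1(t) = -C_1e^(5t) - 3C_2e^(-2t), x_2(t) = C_1e^(5t) + 2C_2e^(-2t)

Coefficient matrix A = [[-16, -21], [14, 19]].
Characteristic polynomial det(A - λI) = λ^2 - 3λ - 10 = 0.
Eigenvalues λ = 5, -2.
For λ=5: (A-λI) row 1 is [-21, -21], so an eigenvector is (-1, 1).
For λ=-2: (A-λI) row 1 is [-14, -21], so an eigenvector is (-3, 2).
General solution: C_1e^(5t)(-1,1) + C_2e^(-2t)(-3,2).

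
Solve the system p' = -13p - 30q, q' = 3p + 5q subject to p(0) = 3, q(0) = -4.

Coefficient matrix A = [[-13, -30], [3, 5]].
Characteristic polynomial det(A - λI) = λ^2 + 8λ + 25 = 0.
Eigenvalues λ = -4 ± 3i (complex conjugate pair).
For λ=-4+3i: an eigenvector is (-1,0) - i(3,-1) = (-1 - 3i, 0 + i).
A real fundamental pair from Re and Im of e^((-4+3i)t)v: X_1 = e^(-4t)(cos(3t)·(-1,0) + sin(3t)·(3,-1)), X_2 = e^(-4t)(sin(3t)·(-1,0) - cos(3t)·(3,-1)).
General solution: K_1X_1 + K_2X_2.
Applying p(0)=3, q(0)=-4 gives K_1=9, K_2=-4.

p(t) = 31e^(-4t)sin(3t) + 3e^(-4t)cos(3t), q(t) = -9e^(-4t)sin(3t) - 4e^(-4t)cos(3t)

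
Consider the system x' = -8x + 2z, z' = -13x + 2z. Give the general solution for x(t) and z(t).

x(t) = K_1e^(-3t)sin(t) - K_1e^(-3t)cos(t) - K_2e^(-3t)sin(t) - K_2e^(-3t)cos(t), z(t) = 3K_1e^(-3t)sin(t) - 2K_1e^(-3t)cos(t) - 2K_2e^(-3t)sin(t) - 3K_2e^(-3t)cos(t)

Coefficient matrix A = [[-8, 2], [-13, 2]].
Characteristic polynomial det(A - λI) = λ^2 + 6λ + 10 = 0.
Eigenvalues λ = -3 ± i (complex conjugate pair).
For λ=-3+i: an eigenvector is (-1,-2) - i(1,3) = (-1 - i, -2 - 3i).
A real fundamental pair from Re and Im of e^((-3+i)t)v: X_1 = e^(-3t)(cos(t)·(-1,-2) + sin(t)·(1,3)), X_2 = e^(-3t)(sin(t)·(-1,-2) - cos(t)·(1,3)).
General solution: K_1X_1 + K_2X_2.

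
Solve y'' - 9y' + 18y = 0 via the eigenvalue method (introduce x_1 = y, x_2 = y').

y(t) = C_1e^(3t) + C_2e^(6t)

Let x_1 = y, x_2 = y'. Then x_1' = x_2 and x_2' = -18x_1 + 9x_2.
A = [[0,1],[-18,9]]; det(A-λI) = λ^2 - 9λ + 18.
Eigenvalues λ = 3, 6 with eigenvectors (1,3), (1,6).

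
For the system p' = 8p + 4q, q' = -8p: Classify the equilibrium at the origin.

unstable spiral

A = [[8,4],[-8,0]]; det(A-λI) = λ^2 - 8λ + 32.
λ = 4 ± 4i: positive real part.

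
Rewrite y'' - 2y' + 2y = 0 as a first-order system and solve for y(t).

y(t) = K_1e^(t)cos(t) + K_2e^(t)sin(t)

Let x_1 = y, x_2 = y'. Then x_1' = x_2 and x_2' = -2x_1 + 2x_2.
A = [[0,1],[-2,2]]; det(A-λI) = λ^2 - 2λ + 2.
Eigenvalues λ = 1 ± i.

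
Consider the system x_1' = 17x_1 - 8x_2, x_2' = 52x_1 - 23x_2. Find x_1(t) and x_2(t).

x_1(t) = K_1e^(-3t)sin(4t) - K_1e^(-3t)cos(4t) - K_2e^(-3t)sin(4t) - K_2e^(-3t)cos(4t), x_2(t) = 2K_1e^(-3t)sin(4t) - 3K_1e^(-3t)cos(4t) - 3K_2e^(-3t)sin(4t) - 2K_2e^(-3t)cos(4t)

Coefficient matrix A = [[17, -8], [52, -23]].
Characteristic polynomial det(A - λI) = λ^2 + 6λ + 25 = 0.
Eigenvalues λ = -3 ± 4i (complex conjugate pair).
For λ=-3+4i: an eigenvector is (-1,-3) - i(1,2) = (-1 - i, -3 - 2i).
A real fundamental pair from Re and Im of e^((-3+4i)t)v: X_1 = e^(-3t)(cos(4t)·(-1,-3) + sin(4t)·(1,2)), X_2 = e^(-3t)(sin(4t)·(-1,-3) - cos(4t)·(1,2)).
General solution: K_1X_1 + K_2X_2.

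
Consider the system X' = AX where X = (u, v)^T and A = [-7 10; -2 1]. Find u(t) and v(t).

u(t) = c_1e^(-3t)sin(2t) + 2c_1e^(-3t)cos(2t) + 2c_2e^(-3t)sin(2t) - c_2e^(-3t)cos(2t), v(t) = c_1e^(-3t)cos(2t) + c_2e^(-3t)sin(2t)

Coefficient matrix A = [[-7, 10], [-2, 1]].
Characteristic polynomial det(A - λI) = λ^2 + 6λ + 13 = 0.
Eigenvalues λ = -3 ± 2i (complex conjugate pair).
For λ=-3+2i: an eigenvector is (2,1) - i(1,0) = (2 - i, 1).
A real fundamental pair from Re and Im of e^((-3+2i)t)v: X_1 = e^(-3t)(cos(2t)·(2,1) + sin(2t)·(1,0)), X_2 = e^(-3t)(sin(2t)·(2,1) - cos(2t)·(1,0)).
General solution: c_1X_1 + c_2X_2.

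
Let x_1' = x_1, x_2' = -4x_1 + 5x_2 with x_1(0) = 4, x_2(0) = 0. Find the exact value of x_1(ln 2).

A = [[1,0],[-4,5]]; eigenvalues λ = 1, 5.
Eigenvectors: (-1,-1) for λ=1, (0,1) for λ=5.
From the initial condition, c_1 = -4, c_2 = -4.
x_1(ln 2) = (-4)(2^1)(-1) + (-4)(2^5)(0) = 8.

8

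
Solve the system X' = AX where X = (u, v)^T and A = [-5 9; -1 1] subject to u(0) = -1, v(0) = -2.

u(t) = -15te^(-2t) - e^(-2t), v(t) = -5te^(-2t) - 2e^(-2t)

Coefficient matrix A = [[-5, 9], [-1, 1]].
Characteristic polynomial det(A - λI) = λ^2 + 4λ + 4 = 0.
Single eigenvalue λ = -2 with algebraic multiplicity 2.
Eigenvector v = (3,1); generalized eigenvector w with (A-λI)w=v is (-1,0).
General solution: e^(-2t)[C_1·v + C_2·(t·v + w)].
Applying u(0)=-1, v(0)=-2 gives C_1=-2, C_2=-5.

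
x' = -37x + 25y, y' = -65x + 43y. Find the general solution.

Coefficient matrix A = [[-37, 25], [-65, 43]].
Characteristic polynomial det(A - λI) = λ^2 - 6λ + 34 = 0.
Eigenvalues λ = 3 ± 5i (complex conjugate pair).
For λ=3+5i: an eigenvector is (-1,-2) - i(-2,-3) = (-1 + 2i, -2 + 3i).
A real fundamental pair from Re and Im of e^((3+5i)t)v: X_1 = e^(3t)(cos(5t)·(-1,-2) + sin(5t)·(-2,-3)), X_2 = e^(3t)(sin(5t)·(-1,-2) - cos(5t)·(-2,-3)).
General solution: c_1X_1 + c_2X_2.

x(t) = -2c_1e^(3t)sin(5t) - c_1e^(3t)cos(5t) - c_2e^(3t)sin(5t) + 2c_2e^(3t)cos(5t), y(t) = -3c_1e^(3t)sin(5t) - 2c_1e^(3t)cos(5t) - 2c_2e^(3t)sin(5t) + 3c_2e^(3t)cos(5t)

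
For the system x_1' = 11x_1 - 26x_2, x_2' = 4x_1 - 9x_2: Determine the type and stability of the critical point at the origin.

unstable spiral

A = [[11,-26],[4,-9]]; det(A-λI) = λ^2 - 2λ + 5.
λ = 1 ± 2i: positive real part.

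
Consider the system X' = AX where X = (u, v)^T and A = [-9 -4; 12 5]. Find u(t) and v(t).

Coefficient matrix A = [[-9, -4], [12, 5]].
Characteristic polynomial det(A - λI) = λ^2 + 4λ + 3 = 0.
Eigenvalues λ = -1, -3.
For λ=-1: (A-λI) row 1 is [-8, -4], so an eigenvector is (-1, 2).
For λ=-3: (A-λI) row 1 is [-6, -4], so an eigenvector is (2, -3).
General solution: c_1e^(-t)(-1,2) + c_2e^(-3t)(2,-3).

u(t) = -c_1e^(-t) + 2c_2e^(-3t), v(t) = 2c_1e^(-t) - 3c_2e^(-3t)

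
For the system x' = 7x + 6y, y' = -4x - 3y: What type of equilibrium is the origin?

A = [[7,6],[-4,-3]]; det(A-λI) = λ^2 - 4λ + 3.
λ = 1, 3: both positive.

unstable node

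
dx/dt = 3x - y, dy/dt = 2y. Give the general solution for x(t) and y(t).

Coefficient matrix A = [[3, -1], [0, 2]].
Characteristic polynomial det(A - λI) = λ^2 - 5λ + 6 = 0.
Eigenvalues λ = 3, 2.
For λ=3: (A-λI) row 1 is [0, -1], so an eigenvector is (-1, 0).
For λ=2: (A-λI) row 1 is [1, -1], so an eigenvector is (1, 1).
General solution: K_1e^(3t)(-1,0) + K_2e^(2t)(1,1).

x(t) = -K_1e^(3t) + K_2e^(2t), y(t) = K_2e^(2t)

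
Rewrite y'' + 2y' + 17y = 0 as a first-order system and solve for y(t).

Let x_1 = y, x_2 = y'. Then x_1' = x_2 and x_2' = -17x_1 - 2x_2.
A = [[0,1],[-17,-2]]; det(A-λI) = λ^2 + 2λ + 17.
Eigenvalues λ = -1 ± 4i.

y(t) = K_1e^(-t)cos(4t) + K_2e^(-t)sin(4t)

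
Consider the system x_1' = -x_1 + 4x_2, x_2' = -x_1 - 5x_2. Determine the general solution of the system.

Coefficient matrix A = [[-1, 4], [-1, -5]].
Characteristic polynomial det(A - λI) = λ^2 + 6λ + 9 = 0.
Single eigenvalue λ = -3 with algebraic multiplicity 2.
Eigenvector v = (-2,1); generalized eigenvector w with (A-λI)w=v is (1,-1).
General solution: e^(-3t)[K_1·v + K_2·(t·v + w)].

x_1(t) = -2K_1e^(-3t) - 2K_2te^(-3t) + K_2e^(-3t), x_2(t) = K_1e^(-3t) + K_2te^(-3t) - K_2e^(-3t)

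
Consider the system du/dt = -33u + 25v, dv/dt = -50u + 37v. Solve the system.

Coefficient matrix A = [[-33, 25], [-50, 37]].
Characteristic polynomial det(A - λI) = λ^2 - 4λ + 29 = 0.
Eigenvalues λ = 2 ± 5i (complex conjugate pair).
For λ=2+5i: an eigenvector is (1,1) - i(-2,-3) = (1 + 2i, 1 + 3i).
A real fundamental pair from Re and Im of e^((2+5i)t)v: X_1 = e^(2t)(cos(5t)·(1,1) + sin(5t)·(-2,-3)), X_2 = e^(2t)(sin(5t)·(1,1) - cos(5t)·(-2,-3)).
General solution: K_1X_1 + K_2X_2.

u(t) = -2K_1e^(2t)sin(5t) + K_1e^(2t)cos(5t) + K_2e^(2t)sin(5t) + 2K_2e^(2t)cos(5t), v(t) = -3K_1e^(2t)sin(5t) + K_1e^(2t)cos(5t) + K_2e^(2t)sin(5t) + 3K_2e^(2t)cos(5t)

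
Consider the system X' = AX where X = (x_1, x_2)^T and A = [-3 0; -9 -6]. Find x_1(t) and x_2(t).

Coefficient matrix A = [[-3, 0], [-9, -6]].
Characteristic polynomial det(A - λI) = λ^2 + 9λ + 18 = 0.
Eigenvalues λ = -6, -3.
For λ=-6: (A-λI) row 1 is [3, 0], so an eigenvector is (0, -1).
For λ=-3: (A-λI) row 2 is [-9, -3], so an eigenvector is (-1, 3).
General solution: c_1e^(-6t)(0,-1) + c_2e^(-3t)(-1,3).

x_1(t) = -c_2e^(-3t), x_2(t) = -c_1e^(-6t) + 3c_2e^(-3t)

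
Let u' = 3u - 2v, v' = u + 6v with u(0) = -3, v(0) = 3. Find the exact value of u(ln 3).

A = [[3,-2],[1,6]]; eigenvalues λ = 5, 4.
Eigenvectors: (-1,1) for λ=5, (2,-1) for λ=4.
From the initial condition, c_1 = 3, c_2 = 0.
u(ln 3) = (3)(3^5)(-1) + (0)(3^4)(2) = -729.

-729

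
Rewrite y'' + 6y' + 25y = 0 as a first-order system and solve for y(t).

Let x_1 = y, x_2 = y'. Then x_1' = x_2 and x_2' = -25x_1 - 6x_2.
A = [[0,1],[-25,-6]]; det(A-λI) = λ^2 + 6λ + 25.
Eigenvalues λ = -3 ± 4i.

y(t) = K_1e^(-3t)cos(4t) + K_2e^(-3t)sin(4t)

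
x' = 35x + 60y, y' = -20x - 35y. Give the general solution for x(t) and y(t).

Coefficient matrix A = [[35, 60], [-20, -35]].
Characteristic polynomial det(A - λI) = λ^2 - 25 = 0.
Eigenvalues λ = -5, 5.
For λ=-5: (A-λI) row 1 is [40, 60], so an eigenvector is (3, -2).
For λ=5: (A-λI) row 1 is [30, 60], so an eigenvector is (2, -1).
General solution: c_1e^(-5t)(3,-2) + c_2e^(5t)(2,-1).

x(t) = 3c_1e^(-5t) + 2c_2e^(5t), y(t) = -2c_1e^(-5t) - c_2e^(5t)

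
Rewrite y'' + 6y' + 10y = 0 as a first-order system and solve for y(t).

y(t) = C_1e^(-3t)cos(t) + C_2e^(-3t)sin(t)

Let x_1 = y, x_2 = y'. Then x_1' = x_2 and x_2' = -10x_1 - 6x_2.
A = [[0,1],[-10,-6]]; det(A-λI) = λ^2 + 6λ + 10.
Eigenvalues λ = -3 ± i.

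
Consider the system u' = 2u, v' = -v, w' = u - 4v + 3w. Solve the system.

u(t) = c_1e^(2t), v(t) = c_2e^(-t), w(t) = -c_1e^(2t) + c_2e^(-t) + c_3e^(3t)

Coefficient matrix A = [[2, 0, 0], [0, -1, 0], [1, -4, 3]].
det(A - λI) = 0 gives eigenvalues λ = 2, -1, 3.
For λ=2: eigenvector (1,0,-1).
For λ=-1: eigenvector (0,1,1).
For λ=3: eigenvector (0,0,1).
General solution: c_1e^(2t)(1,0,-1) + c_2e^(-t)(0,1,1) + c_3e^(3t)(0,0,1).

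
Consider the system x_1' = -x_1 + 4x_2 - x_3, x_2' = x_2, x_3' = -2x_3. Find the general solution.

Coefficient matrix A = [[-1, 4, -1], [0, 1, 0], [0, 0, -2]].
det(A - λI) = 0 gives eigenvalues λ = -1, 1, -2.
For λ=-1: eigenvector (1,0,0).
For λ=1: eigenvector (2,1,0).
For λ=-2: eigenvector (1,0,1).
General solution: K_1e^(-t)(1,0,0) + K_2e^(t)(2,1,0) + K_3e^(-2t)(1,0,1).

x_1(t) = K_1e^(-t) + 2K_2e^(t) + K_3e^(-2t), x_2(t) = K_2e^(t), x_3(t) = K_3e^(-2t)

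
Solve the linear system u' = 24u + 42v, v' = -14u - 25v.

u(t) = 3C_1e^(-4t) - 2C_2e^(3t), v(t) = -2C_1e^(-4t) + C_2e^(3t)

Coefficient matrix A = [[24, 42], [-14, -25]].
Characteristic polynomial det(A - λI) = λ^2 + λ - 12 = 0.
Eigenvalues λ = -4, 3.
For λ=-4: (A-λI) row 1 is [28, 42], so an eigenvector is (3, -2).
For λ=3: (A-λI) row 1 is [21, 42], so an eigenvector is (-2, 1).
General solution: C_1e^(-4t)(3,-2) + C_2e^(3t)(-2,1).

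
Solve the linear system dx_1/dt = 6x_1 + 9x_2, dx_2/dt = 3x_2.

Coefficient matrix A = [[6, 9], [0, 3]].
Characteristic polynomial det(A - λI) = λ^2 - 9λ + 18 = 0.
Eigenvalues λ = 3, 6.
For λ=3: (A-λI) row 1 is [3, 9], so an eigenvector is (3, -1).
For λ=6: (A-λI) row 1 is [0, 9], so an eigenvector is (1, 0).
General solution: c_1e^(3t)(3,-1) + c_2e^(6t)(1,0).

x_1(t) = 3c_1e^(3t) + c_2e^(6t), x_2(t) = -c_1e^(3t)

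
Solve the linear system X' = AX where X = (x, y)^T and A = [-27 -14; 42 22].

Coefficient matrix A = [[-27, -14], [42, 22]].
Characteristic polynomial det(A - λI) = λ^2 + 5λ - 6 = 0.
Eigenvalues λ = -6, 1.
For λ=-6: (A-λI) row 1 is [-21, -14], so an eigenvector is (2, -3).
For λ=1: (A-λI) row 1 is [-28, -14], so an eigenvector is (-1, 2).
General solution: K_1e^(-6t)(2,-3) + K_2e^(t)(-1,2).

x(t) = 2K_1e^(-6t) - K_2e^(t), y(t) = -3K_1e^(-6t) + 2K_2e^(t)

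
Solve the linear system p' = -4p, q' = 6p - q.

p(t) = -C_2e^(-4t), q(t) = -C_1e^(-t) + 2C_2e^(-4t)

Coefficient matrix A = [[-4, 0], [6, -1]].
Characteristic polynomial det(A - λI) = λ^2 + 5λ + 4 = 0.
Eigenvalues λ = -1, -4.
For λ=-1: (A-λI) row 1 is [-3, 0], so an eigenvector is (0, -1).
For λ=-4: (A-λI) row 2 is [6, 3], so an eigenvector is (-1, 2).
General solution: C_1e^(-t)(0,-1) + C_2e^(-4t)(-1,2).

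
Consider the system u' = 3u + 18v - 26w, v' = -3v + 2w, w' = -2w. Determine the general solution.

u(t) = C_1e^(3t) + 3C_2e^(-3t) - 2C_3e^(-2t), v(t) = -C_2e^(-3t) + 2C_3e^(-2t), w(t) = C_3e^(-2t)

Coefficient matrix A = [[3, 18, -26], [0, -3, 2], [0, 0, -2]].
det(A - λI) = 0 gives eigenvalues λ = 3, -3, -2.
For λ=3: eigenvector (1,0,0).
For λ=-3: eigenvector (3,-1,0).
For λ=-2: eigenvector (-2,2,1).
General solution: C_1e^(3t)(1,0,0) + C_2e^(-3t)(3,-1,0) + C_3e^(-2t)(-2,2,1).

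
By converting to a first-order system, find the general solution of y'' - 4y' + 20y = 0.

y(t) = c_1e^(2t)cos(4t) + c_2e^(2t)sin(4t)

Let x_1 = y, x_2 = y'. Then x_1' = x_2 and x_2' = -20x_1 + 4x_2.
A = [[0,1],[-20,4]]; det(A-λI) = λ^2 - 4λ + 20.
Eigenvalues λ = 2 ± 4i.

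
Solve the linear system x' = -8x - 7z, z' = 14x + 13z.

Coefficient matrix A = [[-8, -7], [14, 13]].
Characteristic polynomial det(A - λI) = λ^2 - 5λ - 6 = 0.
Eigenvalues λ = -1, 6.
For λ=-1: (A-λI) row 1 is [-7, -7], so an eigenvector is (1, -1).
For λ=6: (A-λI) row 1 is [-14, -7], so an eigenvector is (1, -2).
General solution: K_1e^(-t)(1,-1) + K_2e^(6t)(1,-2).

x(t) = K_1e^(-t) + K_2e^(6t), z(t) = -K_1e^(-t) - 2K_2e^(6t)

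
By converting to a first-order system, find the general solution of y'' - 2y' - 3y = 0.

y(t) = c_1e^(3t) + c_2e^(-t)

Let x_1 = y, x_2 = y'. Then x_1' = x_2 and x_2' = 3x_1 + 2x_2.
A = [[0,1],[3,2]]; det(A-λI) = λ^2 - 2λ - 3.
Eigenvalues λ = 3, -1 with eigenvectors (1,3), (1,-1).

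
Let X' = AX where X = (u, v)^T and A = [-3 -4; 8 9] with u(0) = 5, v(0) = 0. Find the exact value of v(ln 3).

A = [[-3,-4],[8,9]]; eigenvalues λ = 1, 5.
Eigenvectors: (1,-1) for λ=1, (1,-2) for λ=5.
From the initial condition, c_1 = 10, c_2 = -5.
v(ln 3) = (10)(3^1)(-1) + (-5)(3^5)(-2) = 2400.

2400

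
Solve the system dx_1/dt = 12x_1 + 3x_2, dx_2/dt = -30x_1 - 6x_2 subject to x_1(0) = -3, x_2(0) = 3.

Coefficient matrix A = [[12, 3], [-30, -6]].
Characteristic polynomial det(A - λI) = λ^2 - 6λ + 18 = 0.
Eigenvalues λ = 3 ± 3i (complex conjugate pair).
For λ=3+3i: an eigenvector is (-1,3) - i(0,1) = (-1, 3 - i).
A real fundamental pair from Re and Im of e^((3+3i)t)v: X_1 = e^(3t)(cos(3t)·(-1,3) + sin(3t)·(0,1)), X_2 = e^(3t)(sin(3t)·(-1,3) - cos(3t)·(0,1)).
General solution: C_1X_1 + C_2X_2.
Applying x_1(0)=-3, x_2(0)=3 gives C_1=3, C_2=6.

x_1(t) = -6e^(3t)sin(3t) - 3e^(3t)cos(3t), x_2(t) = 21e^(3t)sin(3t) + 3e^(3t)cos(3t)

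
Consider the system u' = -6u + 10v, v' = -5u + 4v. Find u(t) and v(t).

Coefficient matrix A = [[-6, 10], [-5, 4]].
Characteristic polynomial det(A - λI) = λ^2 + 2λ + 26 = 0.
Eigenvalues λ = -1 ± 5i (complex conjugate pair).
For λ=-1+5i: an eigenvector is (1,0) - i(-1,-1) = (1 + i, 0 + i).
A real fundamental pair from Re and Im of e^((-1+5i)t)v: X_1 = e^(-t)(cos(5t)·(1,0) + sin(5t)·(-1,-1)), X_2 = e^(-t)(sin(5t)·(1,0) - cos(5t)·(-1,-1)).
General solution: C_1X_1 + C_2X_2.

u(t) = -C_1e^(-t)sin(5t) + C_1e^(-t)cos(5t) + C_2e^(-t)sin(5t) + C_2e^(-t)cos(5t), v(t) = -C_1e^(-t)sin(5t) + C_2e^(-t)cos(5t)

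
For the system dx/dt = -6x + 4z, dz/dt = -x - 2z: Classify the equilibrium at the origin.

stable improper node

A = [[-6,4],[-1,-2]]; det(A-λI) = λ^2 + 8λ + 16.
repeated λ = -4 with a single eigenvector.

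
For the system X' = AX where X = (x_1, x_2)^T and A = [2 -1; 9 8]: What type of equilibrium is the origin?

unstable improper node

A = [[2,-1],[9,8]]; det(A-λI) = λ^2 - 10λ + 25.
repeated λ = 5 with a single eigenvector.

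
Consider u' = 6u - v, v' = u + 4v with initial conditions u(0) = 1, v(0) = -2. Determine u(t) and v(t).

u(t) = 3te^(5t) + e^(5t), v(t) = 3te^(5t) - 2e^(5t)

Coefficient matrix A = [[6, -1], [1, 4]].
Characteristic polynomial det(A - λI) = λ^2 - 10λ + 25 = 0.
Single eigenvalue λ = 5 with algebraic multiplicity 2.
Eigenvector v = (1,1); generalized eigenvector w with (A-λI)w=v is (2,1).
General solution: e^(5t)[K_1·v + K_2·(t·v + w)].
Applying u(0)=1, v(0)=-2 gives K_1=-5, K_2=3.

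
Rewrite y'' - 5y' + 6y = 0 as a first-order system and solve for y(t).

Let x_1 = y, x_2 = y'. Then x_1' = x_2 and x_2' = -6x_1 + 5x_2.
A = [[0,1],[-6,5]]; det(A-λI) = λ^2 - 5λ + 6.
Eigenvalues λ = 2, 3 with eigenvectors (1,2), (1,3).

y(t) = K_1e^(2t) + K_2e^(3t)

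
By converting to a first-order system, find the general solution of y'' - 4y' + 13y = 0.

Let x_1 = y, x_2 = y'. Then x_1' = x_2 and x_2' = -13x_1 + 4x_2.
A = [[0,1],[-13,4]]; det(A-λI) = λ^2 - 4λ + 13.
Eigenvalues λ = 2 ± 3i.

y(t) = C_1e^(2t)cos(3t) + C_2e^(2t)sin(3t)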